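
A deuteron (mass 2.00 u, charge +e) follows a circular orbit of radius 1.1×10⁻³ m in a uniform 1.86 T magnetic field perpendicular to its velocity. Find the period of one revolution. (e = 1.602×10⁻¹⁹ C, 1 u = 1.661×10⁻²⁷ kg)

The cyclotron period depends only on m, q, B: T = 2πm/(|q|B).
T = 2π(3.322×10⁻²⁷)/((1.602×10⁻¹⁹)(1.86)) ≈ 7.00×10⁻⁸ s.

T ≈ 7.00×10⁻⁸ s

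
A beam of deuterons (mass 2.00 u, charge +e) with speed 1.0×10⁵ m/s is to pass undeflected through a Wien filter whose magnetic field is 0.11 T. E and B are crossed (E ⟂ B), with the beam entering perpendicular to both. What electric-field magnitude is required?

E = 1.1×10⁴ V/m

For straight-line motion qE = qvB, so E = vB.
E = 1.0×10⁵ × 0.11 = 1.1×10⁴ V/m.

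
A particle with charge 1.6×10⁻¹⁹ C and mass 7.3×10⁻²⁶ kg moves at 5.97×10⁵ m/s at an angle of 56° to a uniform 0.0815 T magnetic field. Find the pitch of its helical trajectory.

p ≈ 11.7 m

v∥ = v cosθ = 5.97×10⁵·cos56° ≈ 3.338×10⁵ m/s.
T = 2πm/(|q|B) = 2π(7.3×10⁻²⁶)/((1.6×10⁻¹⁹)(0.0815)) ≈ 3.517×10⁻⁵ s.
pitch = v∥ T = (3.338×10⁵)(3.517×10⁻⁵) ≈ 11.7 m.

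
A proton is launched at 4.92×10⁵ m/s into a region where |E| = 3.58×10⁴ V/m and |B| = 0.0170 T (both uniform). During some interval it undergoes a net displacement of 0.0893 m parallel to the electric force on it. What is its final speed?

v_f ≈ 9.24×10⁵ m/s

B does no work; ΔKE = |q|E d.
½mv_f² = ½mv₀² + |q|Ed = ½(1.673×10⁻²⁷)(4.92×10⁵)² + (1.602×10⁻¹⁹)(3.58×10⁴)(0.0893) ≈ 2.025×10⁻¹⁶ J + 5.121×10⁻¹⁶ J ≈ 7.146×10⁻¹⁶ J.
v_f = √(2·7.146×10⁻¹⁶/1.673×10⁻²⁷) ≈ 9.24×10⁵ m/s.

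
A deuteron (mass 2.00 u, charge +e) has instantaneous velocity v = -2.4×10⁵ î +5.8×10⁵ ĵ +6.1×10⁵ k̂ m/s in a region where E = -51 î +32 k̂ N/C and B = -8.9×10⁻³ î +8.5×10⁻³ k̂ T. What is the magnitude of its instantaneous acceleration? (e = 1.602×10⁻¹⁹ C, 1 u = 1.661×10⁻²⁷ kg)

|a| ≈ 3.81×10¹¹ m/s²

v×B = (4930, -3390, 5160) N/C.
E + v×B = (4880, -3390, 5190) N/C.
F = q(E + v×B) = (1.602×10⁻¹⁹ C)·(4880, -3390, 5190) = (7.82×10⁻¹⁶, -5.43×10⁻¹⁶, 8.32×10⁻¹⁶) N.
|a| = |F|/m = 1.264×10⁻¹⁵/3.322×10⁻²⁷ ≈ 3.81×10¹¹ m/s².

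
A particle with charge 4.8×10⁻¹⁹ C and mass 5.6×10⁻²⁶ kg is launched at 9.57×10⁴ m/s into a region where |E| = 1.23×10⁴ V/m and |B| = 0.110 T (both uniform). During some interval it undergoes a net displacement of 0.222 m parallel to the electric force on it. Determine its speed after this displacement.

B does no work; ΔKE = |q|E d.
½mv_f² = ½mv₀² + |q|Ed = ½(5.6×10⁻²⁶)(9.57×10⁴)² + (4.8×10⁻¹⁹)(1.23×10⁴)(0.222) ≈ 2.564×10⁻¹⁶ J + 1.311×10⁻¹⁵ J ≈ 1.567×10⁻¹⁵ J.
v_f = √(2·1.567×10⁻¹⁵/5.6×10⁻²⁶) ≈ 2.37×10⁵ m/s.

v_f ≈ 2.37×10⁵ m/s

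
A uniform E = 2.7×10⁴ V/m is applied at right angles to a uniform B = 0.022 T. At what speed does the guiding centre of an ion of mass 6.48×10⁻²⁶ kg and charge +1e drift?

In crossed fields the guiding centre drifts at v_d = |E×B|/B² = E/B, independent of charge and mass.
v_d = 2.7×10⁴/0.022 = 1.2×10⁶ m/s.

v_d ≈ 1.2×10⁶ m/s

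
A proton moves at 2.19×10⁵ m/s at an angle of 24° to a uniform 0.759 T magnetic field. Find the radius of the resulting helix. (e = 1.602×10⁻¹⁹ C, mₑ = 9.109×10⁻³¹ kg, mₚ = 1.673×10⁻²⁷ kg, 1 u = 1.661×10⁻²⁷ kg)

r ≈ 1.23×10⁻³ m

v⊥ = v sinθ = 2.19×10⁵·sin24° ≈ 8.908×10⁴ m/s.
r = m v⊥/(|q|B) = (1.673×10⁻²⁷)(8.908×10⁴)/((1.602×10⁻¹⁹)(0.759)) ≈ 1.23×10⁻³ m.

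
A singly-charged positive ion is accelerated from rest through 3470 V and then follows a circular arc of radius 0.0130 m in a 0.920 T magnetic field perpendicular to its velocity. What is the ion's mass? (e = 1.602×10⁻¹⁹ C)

m ≈ 3.30×10⁻²⁷ kg

Combine |q|V = ½mv² and r = mv/(|q|B): eliminate v to get m = qB²r²/(2V).
m = (1.602×10⁻¹⁹)(0.920)²(0.0130)²/(2·3470) ≈ 3.30×10⁻²⁷ kg.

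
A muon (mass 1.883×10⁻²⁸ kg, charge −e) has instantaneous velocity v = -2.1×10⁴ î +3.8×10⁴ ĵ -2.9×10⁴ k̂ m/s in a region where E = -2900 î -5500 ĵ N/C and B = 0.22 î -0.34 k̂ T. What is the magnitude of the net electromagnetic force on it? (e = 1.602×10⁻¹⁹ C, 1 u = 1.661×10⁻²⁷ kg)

|F| ≈ 4.18×10⁻¹⁵ N

v×B = (-1.29×10⁴, -1.35×10⁴, -8360) N/C.
E + v×B = (-1.58×10⁴, -1.90×10⁴, -8360) N/C.
F = q(E + v×B) = (−1.602×10⁻¹⁹ C)·(-1.58×10⁴, -1.90×10⁴, -8360) = (2.53×10⁻¹⁵, 3.05×10⁻¹⁵, 1.34×10⁻¹⁵) N.
|F| = 4.18×10⁻¹⁵ N.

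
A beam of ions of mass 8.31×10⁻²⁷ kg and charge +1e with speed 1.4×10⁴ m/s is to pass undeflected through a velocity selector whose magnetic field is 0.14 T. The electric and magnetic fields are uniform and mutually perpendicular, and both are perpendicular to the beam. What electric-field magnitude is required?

For straight-line motion qE = qvB, so E = vB.
E = 1.4×10⁴ × 0.14 = 2000 V/m.

E = 2000 V/m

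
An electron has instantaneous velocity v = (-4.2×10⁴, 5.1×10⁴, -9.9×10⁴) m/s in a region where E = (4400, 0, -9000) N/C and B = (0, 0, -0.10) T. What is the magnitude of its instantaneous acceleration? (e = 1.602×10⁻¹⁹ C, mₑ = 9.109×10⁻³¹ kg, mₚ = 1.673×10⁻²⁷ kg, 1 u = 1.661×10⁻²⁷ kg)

|a| ≈ 1.75×10¹⁵ m/s²

v×B = (-5100, -4200, 0) N/C.
E + v×B = (-700, -4200, -9000) N/C.
F = q(E + v×B) = (−1.602×10⁻¹⁹ C)·(-700, -4200, -9000) = (1.12×10⁻¹⁶, 6.73×10⁻¹⁶, 1.44×10⁻¹⁵) N.
|a| = |F|/m = 1.595×10⁻¹⁵/9.109×10⁻³¹ ≈ 1.75×10¹⁵ m/s².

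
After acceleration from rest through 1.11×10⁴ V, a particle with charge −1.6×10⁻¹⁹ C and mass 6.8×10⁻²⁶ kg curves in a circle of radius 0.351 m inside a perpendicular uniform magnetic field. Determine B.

v = √(2|q|V/m) = √(2·1.6×10⁻¹⁹·1.11×10⁴/6.8×10⁻²⁶) ≈ 2.286×10⁵ m/s.
B = mv/(|q|r) = (6.8×10⁻²⁶)(2.286×10⁵)/((1.6×10⁻¹⁹)(0.351)) ≈ 0.277 T.

B ≈ 0.277 T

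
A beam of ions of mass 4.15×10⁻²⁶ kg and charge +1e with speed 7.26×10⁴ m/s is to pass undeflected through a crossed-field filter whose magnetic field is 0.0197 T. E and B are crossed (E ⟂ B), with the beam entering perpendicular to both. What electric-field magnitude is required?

For straight-line motion qE = qvB, so E = vB.
E = 7.26×10⁴ × 0.0197 = 1430 V/m.

E = 1430 V/m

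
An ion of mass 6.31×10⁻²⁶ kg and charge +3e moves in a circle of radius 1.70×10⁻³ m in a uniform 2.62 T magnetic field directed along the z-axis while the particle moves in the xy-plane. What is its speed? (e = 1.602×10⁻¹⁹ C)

From |q|vB = mv²/r, v = |q|Br/m.
v = (4.806×10⁻¹⁹)(2.62)(1.70×10⁻³)/6.31×10⁻²⁶ ≈ 3.39×10⁴ m/s.

v ≈ 3.39×10⁴ m/s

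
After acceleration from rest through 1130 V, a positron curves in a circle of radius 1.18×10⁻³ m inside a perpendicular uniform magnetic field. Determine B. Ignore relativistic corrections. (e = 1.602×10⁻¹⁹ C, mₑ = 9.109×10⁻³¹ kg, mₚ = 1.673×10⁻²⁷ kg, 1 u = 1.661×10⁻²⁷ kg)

v = √(2|q|V/m) = √(2·1.602×10⁻¹⁹·1130/9.109×10⁻³¹) ≈ 1.994×10⁷ m/s.
B = mv/(|q|r) = (9.109×10⁻³¹)(1.994×10⁷)/((1.602×10⁻¹⁹)(1.18×10⁻³)) ≈ 0.0961 T.

B ≈ 0.0961 T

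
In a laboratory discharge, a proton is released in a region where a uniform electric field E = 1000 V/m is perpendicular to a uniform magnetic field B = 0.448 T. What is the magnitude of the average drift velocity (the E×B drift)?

v_d ≈ 2230 m/s

The E×B drift speed is v_d = E/B.
v_d = 1000/0.448 = 2230 m/s.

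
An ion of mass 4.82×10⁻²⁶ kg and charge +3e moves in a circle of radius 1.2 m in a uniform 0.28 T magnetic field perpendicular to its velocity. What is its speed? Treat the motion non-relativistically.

v ≈ 3.4×10⁶ m/s

From |q|vB = mv²/r, v = |q|Br/m.
v = (4.806×10⁻¹⁹)(0.28)(1.2)/4.82×10⁻²⁶ ≈ 3.4×10⁶ m/s.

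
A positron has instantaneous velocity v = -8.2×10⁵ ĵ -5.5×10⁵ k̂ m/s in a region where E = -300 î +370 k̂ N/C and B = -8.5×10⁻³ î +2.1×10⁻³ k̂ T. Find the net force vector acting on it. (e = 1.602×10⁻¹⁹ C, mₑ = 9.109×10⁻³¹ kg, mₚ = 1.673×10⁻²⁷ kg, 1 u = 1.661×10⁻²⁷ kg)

v×B = (-1720, 4680, -6970) N/C.
E + v×B = (-2020, 4680, -6600) N/C.
F = q(E + v×B) = (1.602×10⁻¹⁹ C)·(-2020, 4680, -6600) = (-3.24×10⁻¹⁶, 7.49×10⁻¹⁶, -1.06×10⁻¹⁵) N.

F ≈ (-3.24×10⁻¹⁶, 7.49×10⁻¹⁶, -1.06×10⁻¹⁵) N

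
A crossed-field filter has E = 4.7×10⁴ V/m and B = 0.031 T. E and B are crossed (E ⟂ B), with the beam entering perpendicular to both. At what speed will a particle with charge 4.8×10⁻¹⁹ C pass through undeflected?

v = 1.5×10⁶ m/s

For undeflected motion the electric and magnetic forces balance: qE = qvB.
v = E/B = 4.7×10⁴/0.031 = 1.5×10⁶ m/s.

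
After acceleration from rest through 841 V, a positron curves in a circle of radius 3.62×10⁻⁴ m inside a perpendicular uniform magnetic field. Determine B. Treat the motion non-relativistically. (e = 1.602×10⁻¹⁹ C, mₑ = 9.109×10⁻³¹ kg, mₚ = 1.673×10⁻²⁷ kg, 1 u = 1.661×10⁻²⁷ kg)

v = √(2|q|V/m) = √(2·1.602×10⁻¹⁹·841/9.109×10⁻³¹) ≈ 1.720×10⁷ m/s.
B = mv/(|q|r) = (9.109×10⁻³¹)(1.720×10⁷)/((1.602×10⁻¹⁹)(3.62×10⁻⁴)) ≈ 0.270 T.

B ≈ 0.270 T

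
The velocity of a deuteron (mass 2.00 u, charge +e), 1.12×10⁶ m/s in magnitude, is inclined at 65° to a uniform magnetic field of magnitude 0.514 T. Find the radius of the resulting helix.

v⊥ = v sinθ = 1.12×10⁶·sin65° ≈ 1.015×10⁶ m/s.
r = m v⊥/(|q|B) = (3.322×10⁻²⁷)(1.015×10⁶)/((1.602×10⁻¹⁹)(0.514)) ≈ 0.0410 m.

r ≈ 0.0410 m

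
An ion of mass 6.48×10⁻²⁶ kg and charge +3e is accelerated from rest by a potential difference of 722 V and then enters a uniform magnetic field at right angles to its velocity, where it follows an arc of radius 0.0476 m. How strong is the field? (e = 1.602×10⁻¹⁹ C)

B ≈ 0.293 T

v = √(2|q|V/m) = √(2·4.806×10⁻¹⁹·722/6.48×10⁻²⁶) ≈ 1.035×10⁵ m/s.
B = mv/(|q|r) = (6.48×10⁻²⁶)(1.035×10⁵)/((4.806×10⁻¹⁹)(0.0476)) ≈ 0.293 T.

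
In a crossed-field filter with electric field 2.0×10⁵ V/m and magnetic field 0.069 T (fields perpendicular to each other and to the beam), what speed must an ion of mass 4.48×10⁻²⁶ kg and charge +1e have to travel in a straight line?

v = 2.9×10⁶ m/s

For undeflected motion the electric and magnetic forces balance: qE = qvB.
v = E/B = 2.0×10⁵/0.069 = 2.9×10⁶ m/s.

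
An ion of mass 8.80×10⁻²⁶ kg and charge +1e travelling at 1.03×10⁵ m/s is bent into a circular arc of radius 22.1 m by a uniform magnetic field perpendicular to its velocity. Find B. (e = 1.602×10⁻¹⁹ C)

B ≈ 2.56×10⁻³ T

From |q|vB = mv²/r, B = mv/(|q|r).
B = (8.80×10⁻²⁶)(1.03×10⁵)/((1.602×10⁻¹⁹)(22.1)) ≈ 2.56×10⁻³ T.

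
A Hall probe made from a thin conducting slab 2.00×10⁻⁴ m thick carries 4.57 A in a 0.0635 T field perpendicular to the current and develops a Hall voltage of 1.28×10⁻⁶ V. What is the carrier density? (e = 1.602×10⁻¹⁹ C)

n ≈ 7.08×10²⁷ m⁻³

From V_H = IB/(n e t), n = IB/(V_H e t).
n = (4.57)(0.0635)/((1.28×10⁻⁶)(1.602×10⁻¹⁹)(2.00×10⁻⁴)) ≈ 7.08×10²⁷ m⁻³.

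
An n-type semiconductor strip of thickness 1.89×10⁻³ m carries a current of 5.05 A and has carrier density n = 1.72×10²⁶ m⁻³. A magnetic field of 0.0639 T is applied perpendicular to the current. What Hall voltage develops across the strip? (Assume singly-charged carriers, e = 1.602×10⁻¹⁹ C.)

V_H = IB/(n e t).
V_H = (5.05)(0.0639)/((1.72×10²⁶)(1.602×10⁻¹⁹)(1.89×10⁻³)) ≈ 6.20×10⁻⁶ V.

V_H ≈ 6.20×10⁻⁶ V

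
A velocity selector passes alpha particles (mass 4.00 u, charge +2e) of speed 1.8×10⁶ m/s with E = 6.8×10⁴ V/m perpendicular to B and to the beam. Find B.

B = 0.038 T

Balance of forces in the selector: qE = qvB ⇒ B = E/v.
B = 6.8×10⁴/1.8×10⁶ = 0.038 T.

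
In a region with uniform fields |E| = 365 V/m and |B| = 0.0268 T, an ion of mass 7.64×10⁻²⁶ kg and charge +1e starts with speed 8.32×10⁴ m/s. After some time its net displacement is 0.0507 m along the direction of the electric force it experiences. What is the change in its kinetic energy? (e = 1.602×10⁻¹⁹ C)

The magnetic force is always ⟂ v and does no work; only the electric force changes KE.
ΔKE = F_E · d = |q|E d = (1.602×10⁻¹⁹)(365)(0.0507) ≈ 2.96×10⁻¹⁸ J.

ΔKE ≈ 2.96×10⁻¹⁸ J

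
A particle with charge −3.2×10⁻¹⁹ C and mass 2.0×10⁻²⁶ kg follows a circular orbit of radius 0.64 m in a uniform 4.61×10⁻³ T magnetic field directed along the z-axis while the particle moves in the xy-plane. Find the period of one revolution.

The cyclotron period depends only on m, q, B: T = 2πm/(|q|B).
T = 2π(2.0×10⁻²⁶)/((3.2×10⁻¹⁹)(4.61×10⁻³)) ≈ 8.52×10⁻⁵ s.

T ≈ 8.52×10⁻⁵ s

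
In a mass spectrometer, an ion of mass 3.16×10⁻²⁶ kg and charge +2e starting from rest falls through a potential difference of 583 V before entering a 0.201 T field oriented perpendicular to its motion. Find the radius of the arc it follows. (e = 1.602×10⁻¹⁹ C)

r ≈ 0.0534 m

Acceleration: |q|V = ½mv² ⇒ v = √(2|q|V/m) = √(2·3.204×10⁻¹⁹·583/3.16×10⁻²⁶) ≈ 1.087×10⁵ m/s.
In the field: r = mv/(|q|B) = (3.16×10⁻²⁶)(1.087×10⁵)/((3.204×10⁻¹⁹)(0.201)) ≈ 0.0534 m.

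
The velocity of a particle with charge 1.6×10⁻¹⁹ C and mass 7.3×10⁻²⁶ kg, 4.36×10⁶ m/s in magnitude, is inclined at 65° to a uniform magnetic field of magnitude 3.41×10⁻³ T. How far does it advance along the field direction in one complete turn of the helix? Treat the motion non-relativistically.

v∥ = v cosθ = 4.36×10⁶·cos65° ≈ 1.843×10⁶ m/s.
T = 2πm/(|q|B) = 2π(7.3×10⁻²⁶)/((1.6×10⁻¹⁹)(3.41×10⁻³)) ≈ 8.407×10⁻⁴ s.
pitch = v∥ T = (1.843×10⁶)(8.407×10⁻⁴) ≈ 1550 m.

p ≈ 1550 m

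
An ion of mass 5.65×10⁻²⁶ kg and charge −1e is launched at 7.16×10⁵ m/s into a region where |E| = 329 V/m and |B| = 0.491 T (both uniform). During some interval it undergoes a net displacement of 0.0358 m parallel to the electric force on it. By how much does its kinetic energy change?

The magnetic force is always ⟂ v and does no work; only the electric force changes KE.
ΔKE = F_E · d = |q|E d = (1.602×10⁻¹⁹)(329)(0.0358) ≈ 1.89×10⁻¹⁸ J.

ΔKE ≈ 1.89×10⁻¹⁸ J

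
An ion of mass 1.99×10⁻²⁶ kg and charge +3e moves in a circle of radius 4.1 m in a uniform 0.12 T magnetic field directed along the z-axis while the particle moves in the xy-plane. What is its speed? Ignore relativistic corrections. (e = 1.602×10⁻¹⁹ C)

From |q|vB = mv²/r, v = |q|Br/m.
v = (4.806×10⁻¹⁹)(0.12)(4.1)/1.99×10⁻²⁶ ≈ 1.2×10⁷ m/s.

v ≈ 1.2×10⁷ m/s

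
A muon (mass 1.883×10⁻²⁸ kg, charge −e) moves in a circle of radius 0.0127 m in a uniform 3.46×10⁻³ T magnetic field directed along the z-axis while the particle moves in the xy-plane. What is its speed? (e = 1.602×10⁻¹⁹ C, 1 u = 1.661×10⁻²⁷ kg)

From |q|vB = mv²/r, v = |q|Br/m.
v = (1.602×10⁻¹⁹)(3.46×10⁻³)(0.0127)/1.883×10⁻²⁸ ≈ 3.74×10⁴ m/s.

v ≈ 3.74×10⁴ m/s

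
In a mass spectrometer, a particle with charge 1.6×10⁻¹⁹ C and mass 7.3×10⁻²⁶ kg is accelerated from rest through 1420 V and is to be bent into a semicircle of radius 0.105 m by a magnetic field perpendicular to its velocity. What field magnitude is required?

B ≈ 0.343 T

v = √(2|q|V/m) = √(2·1.6×10⁻¹⁹·1420/7.3×10⁻²⁶) ≈ 7.890×10⁴ m/s.
B = mv/(|q|r) = (7.3×10⁻²⁶)(7.890×10⁴)/((1.6×10⁻¹⁹)(0.105)) ≈ 0.343 T.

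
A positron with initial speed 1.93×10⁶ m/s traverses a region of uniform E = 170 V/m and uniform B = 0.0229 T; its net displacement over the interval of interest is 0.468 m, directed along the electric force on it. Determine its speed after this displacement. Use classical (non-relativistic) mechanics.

B does no work; ΔKE = |q|E d.
½mv_f² = ½mv₀² + |q|Ed = ½(9.109×10⁻³¹)(1.93×10⁶)² + (1.602×10⁻¹⁹)(170)(0.468) ≈ 1.697×10⁻¹⁸ J + 1.275×10⁻¹⁷ J ≈ 1.444×10⁻¹⁷ J.
v_f = √(2·1.444×10⁻¹⁷/9.109×10⁻³¹) ≈ 5.63×10⁶ m/s.

v_f ≈ 5.63×10⁶ m/s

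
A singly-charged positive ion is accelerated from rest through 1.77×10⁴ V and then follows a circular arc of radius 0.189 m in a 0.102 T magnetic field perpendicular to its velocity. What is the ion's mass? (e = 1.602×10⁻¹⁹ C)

m ≈ 1.68×10⁻²⁷ kg

Combine |q|V = ½mv² and r = mv/(|q|B): eliminate v to get m = qB²r²/(2V).
m = (1.602×10⁻¹⁹)(0.102)²(0.189)²/(2·1.77×10⁴) ≈ 1.68×10⁻²⁷ kg.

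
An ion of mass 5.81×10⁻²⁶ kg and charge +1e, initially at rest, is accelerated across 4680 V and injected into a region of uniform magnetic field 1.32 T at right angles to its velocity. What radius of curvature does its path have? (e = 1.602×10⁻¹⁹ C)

Acceleration: |q|V = ½mv² ⇒ v = √(2|q|V/m) = √(2·1.602×10⁻¹⁹·4680/5.81×10⁻²⁶) ≈ 1.607×10⁵ m/s.
In the field: r = mv/(|q|B) = (5.81×10⁻²⁶)(1.607×10⁵)/((1.602×10⁻¹⁹)(1.32)) ≈ 0.0441 m.

r ≈ 0.0441 m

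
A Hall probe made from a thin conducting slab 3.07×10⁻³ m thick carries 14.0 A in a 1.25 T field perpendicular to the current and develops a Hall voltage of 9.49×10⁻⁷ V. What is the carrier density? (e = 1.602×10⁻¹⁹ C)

From V_H = IB/(n e t), n = IB/(V_H e t).
n = (14.0)(1.25)/((9.49×10⁻⁷)(1.602×10⁻¹⁹)(3.07×10⁻³)) ≈ 3.75×10²⁸ m⁻³.

n ≈ 3.75×10²⁸ m⁻³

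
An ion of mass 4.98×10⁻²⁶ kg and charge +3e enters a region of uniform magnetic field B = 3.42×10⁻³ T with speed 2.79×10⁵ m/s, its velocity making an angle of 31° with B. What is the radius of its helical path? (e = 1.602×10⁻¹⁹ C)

r ≈ 4.35 m

v⊥ = v sinθ = 2.79×10⁵·sin31° ≈ 1.437×10⁵ m/s.
r = m v⊥/(|q|B) = (4.98×10⁻²⁶)(1.437×10⁵)/((4.806×10⁻¹⁹)(3.42×10⁻³)) ≈ 4.35 m.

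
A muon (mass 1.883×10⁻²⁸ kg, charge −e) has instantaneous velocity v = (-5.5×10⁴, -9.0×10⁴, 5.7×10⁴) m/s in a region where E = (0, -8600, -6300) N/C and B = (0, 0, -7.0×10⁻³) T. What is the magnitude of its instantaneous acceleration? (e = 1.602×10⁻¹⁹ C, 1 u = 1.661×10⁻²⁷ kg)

|a| ≈ 9.35×10¹² m/s²

v×B = (630, -385, 0) N/C.
E + v×B = (630, -8980, -6300) N/C.
F = q(E + v×B) = (−1.602×10⁻¹⁹ C)·(630, -8980, -6300) = (-1.01×10⁻¹⁶, 1.44×10⁻¹⁵, 1.01×10⁻¹⁵) N.
|a| = |F|/m = 1.761×10⁻¹⁵/1.883×10⁻²⁸ ≈ 9.35×10¹² m/s².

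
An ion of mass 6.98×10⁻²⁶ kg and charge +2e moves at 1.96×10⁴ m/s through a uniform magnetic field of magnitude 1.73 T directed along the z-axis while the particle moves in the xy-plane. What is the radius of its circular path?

r ≈ 2.47×10⁻³ m

The magnetic force provides the centripetal force: |q|vB = mv²/r.
r = mv/(|q|B) = (6.98×10⁻²⁶)(1.96×10⁴)/((3.204×10⁻¹⁹)(1.73)) ≈ 2.47×10⁻³ m.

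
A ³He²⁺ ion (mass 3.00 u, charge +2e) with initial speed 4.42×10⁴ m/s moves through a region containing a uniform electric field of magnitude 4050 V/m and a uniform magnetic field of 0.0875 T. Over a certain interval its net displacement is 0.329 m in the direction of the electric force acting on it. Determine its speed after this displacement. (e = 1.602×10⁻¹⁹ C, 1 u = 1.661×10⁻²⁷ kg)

B does no work; ΔKE = |q|E d.
½mv_f² = ½mv₀² + |q|Ed = ½(4.983×10⁻²⁷)(4.42×10⁴)² + (3.204×10⁻¹⁹)(4050)(0.329) ≈ 4.867×10⁻¹⁸ J + 4.269×10⁻¹⁶ J ≈ 4.318×10⁻¹⁶ J.
v_f = √(2·4.318×10⁻¹⁶/4.983×10⁻²⁷) ≈ 4.16×10⁵ m/s.

v_f ≈ 4.16×10⁵ m/s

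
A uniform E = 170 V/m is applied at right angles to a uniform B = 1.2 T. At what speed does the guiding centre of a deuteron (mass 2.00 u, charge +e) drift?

The E×B drift speed is v_d = E/B.
v_d = 170/1.2 = 140 m/s.

v_d ≈ 140 m/s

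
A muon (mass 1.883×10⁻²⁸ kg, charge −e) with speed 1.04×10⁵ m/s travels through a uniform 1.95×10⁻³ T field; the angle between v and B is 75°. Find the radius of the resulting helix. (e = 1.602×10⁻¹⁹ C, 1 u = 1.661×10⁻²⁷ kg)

v⊥ = v sinθ = 1.04×10⁵·sin75° ≈ 1.005×10⁵ m/s.
r = m v⊥/(|q|B) = (1.883×10⁻²⁸)(1.005×10⁵)/((1.602×10⁻¹⁹)(1.95×10⁻³)) ≈ 0.0606 m.

r ≈ 0.0606 m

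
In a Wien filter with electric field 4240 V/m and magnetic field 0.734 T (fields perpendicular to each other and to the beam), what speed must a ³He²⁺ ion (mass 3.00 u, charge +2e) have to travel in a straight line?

v = 5780 m/s

Zero net Lorentz force requires |qE| = |q v×B|, i.e. E = vB.
v = E/B = 4240/0.734 = 5780 m/s.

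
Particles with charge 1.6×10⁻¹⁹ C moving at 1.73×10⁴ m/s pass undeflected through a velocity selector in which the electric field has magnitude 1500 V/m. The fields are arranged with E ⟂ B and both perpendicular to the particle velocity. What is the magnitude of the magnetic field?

B = 0.0867 T

Balance of forces in the selector: qE = qvB ⇒ B = E/v.
B = 1500/1.73×10⁴ = 0.0867 T.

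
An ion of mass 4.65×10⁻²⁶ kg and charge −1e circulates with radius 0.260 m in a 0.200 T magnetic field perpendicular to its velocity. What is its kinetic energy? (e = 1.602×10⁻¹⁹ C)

v = |q|Br/m, then KE = ½mv² = (qBr)²/(2m).
v = (1.602×10⁻¹⁹)(0.200)(0.260)/4.65×10⁻²⁶ ≈ 1.791×10⁵ m/s.
KE = ½(4.65×10⁻²⁶)(1.791×10⁵)² ≈ 7.46×10⁻¹⁶ J.

KE ≈ 7.46×10⁻¹⁶ J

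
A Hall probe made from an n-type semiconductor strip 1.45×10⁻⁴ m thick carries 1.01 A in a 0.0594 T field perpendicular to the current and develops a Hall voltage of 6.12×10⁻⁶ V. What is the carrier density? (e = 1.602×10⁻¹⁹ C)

n ≈ 4.22×10²⁶ m⁻³

From V_H = IB/(n e t), n = IB/(V_H e t).
n = (1.01)(0.0594)/((6.12×10⁻⁶)(1.602×10⁻¹⁹)(1.45×10⁻⁴)) ≈ 4.22×10²⁶ m⁻³.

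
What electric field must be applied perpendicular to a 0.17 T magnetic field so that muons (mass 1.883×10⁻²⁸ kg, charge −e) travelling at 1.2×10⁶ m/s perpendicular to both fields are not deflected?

E = 2.0×10⁵ V/m

For straight-line motion qE = qvB, so E = vB.
E = 1.2×10⁶ × 0.17 = 2.0×10⁵ V/m.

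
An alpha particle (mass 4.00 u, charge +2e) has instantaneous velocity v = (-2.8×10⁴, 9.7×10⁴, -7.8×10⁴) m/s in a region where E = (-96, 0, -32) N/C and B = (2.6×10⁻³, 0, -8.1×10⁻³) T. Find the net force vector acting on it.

F ≈ (-2.82×10⁻¹⁶, -1.38×10⁻¹⁶, -9.11×10⁻¹⁷) N

v×B = (-786, -430, -252) N/C.
E + v×B = (-882, -430, -284) N/C.
F = q(E + v×B) = (3.204×10⁻¹⁹ C)·(-882, -430, -284) = (-2.82×10⁻¹⁶, -1.38×10⁻¹⁶, -9.11×10⁻¹⁷) N.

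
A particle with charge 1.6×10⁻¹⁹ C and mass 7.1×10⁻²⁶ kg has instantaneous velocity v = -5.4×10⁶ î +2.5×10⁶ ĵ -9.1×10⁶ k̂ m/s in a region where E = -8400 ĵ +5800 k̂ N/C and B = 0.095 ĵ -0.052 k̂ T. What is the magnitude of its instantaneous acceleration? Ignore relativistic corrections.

v×B = (7.34×10⁵, -2.81×10⁵, -5.13×10⁵) N/C.
E + v×B = (7.34×10⁵, -2.89×10⁵, -5.07×10⁵) N/C.
F = q(E + v×B) = (1.6×10⁻¹⁹ C)·(7.34×10⁵, -2.89×10⁵, -5.07×10⁵) = (1.18×10⁻¹³, -4.63×10⁻¹⁴, -8.12×10⁻¹⁴) N.
|a| = |F|/m = 1.501×10⁻¹³/7.1×10⁻²⁶ ≈ 2.11×10¹² m/s².

|a| ≈ 2.11×10¹² m/s²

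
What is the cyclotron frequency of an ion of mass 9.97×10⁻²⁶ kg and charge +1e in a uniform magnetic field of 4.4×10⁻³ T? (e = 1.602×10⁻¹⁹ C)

f = |q|B/(2πm).
f = (1.602×10⁻¹⁹)(4.4×10⁻³)/(2π·9.97×10⁻²⁶) ≈ 1100 Hz.

f ≈ 1100 Hz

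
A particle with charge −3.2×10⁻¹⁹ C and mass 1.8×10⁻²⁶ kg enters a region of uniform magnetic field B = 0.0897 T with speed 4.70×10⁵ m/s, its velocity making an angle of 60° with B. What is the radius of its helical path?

r ≈ 0.255 m

v⊥ = v sinθ = 4.70×10⁵·sin60° ≈ 4.070×10⁵ m/s.
r = m v⊥/(|q|B) = (1.8×10⁻²⁶)(4.070×10⁵)/((3.2×10⁻¹⁹)(0.0897)) ≈ 0.255 m.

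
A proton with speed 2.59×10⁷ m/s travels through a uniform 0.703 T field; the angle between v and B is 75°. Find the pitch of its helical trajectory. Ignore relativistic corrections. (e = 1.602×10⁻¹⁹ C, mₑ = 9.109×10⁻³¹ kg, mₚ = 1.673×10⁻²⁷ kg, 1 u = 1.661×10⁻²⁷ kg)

p ≈ 0.626 m

v∥ = v cosθ = 2.59×10⁷·cos75° ≈ 6.703×10⁶ m/s.
T = 2πm/(|q|B) = 2π(1.673×10⁻²⁷)/((1.602×10⁻¹⁹)(0.703)) ≈ 9.334×10⁻⁸ s.
pitch = v∥ T = (6.703×10⁶)(9.334×10⁻⁸) ≈ 0.626 m.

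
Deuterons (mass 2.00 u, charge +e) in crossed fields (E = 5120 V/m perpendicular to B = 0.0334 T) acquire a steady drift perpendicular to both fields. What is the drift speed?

v_d ≈ 1.53×10⁵ m/s

In crossed fields the guiding centre drifts at v_d = |E×B|/B² = E/B, independent of charge and mass.
v_d = 5120/0.0334 = 1.53×10⁵ m/s.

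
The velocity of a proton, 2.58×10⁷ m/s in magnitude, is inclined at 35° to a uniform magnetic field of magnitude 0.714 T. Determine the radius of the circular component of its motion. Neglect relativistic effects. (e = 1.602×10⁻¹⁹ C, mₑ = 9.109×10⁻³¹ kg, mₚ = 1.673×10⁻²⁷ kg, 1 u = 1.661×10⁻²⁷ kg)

v⊥ = v sinθ = 2.58×10⁷·sin35° ≈ 1.480×10⁷ m/s.
r = m v⊥/(|q|B) = (1.673×10⁻²⁷)(1.480×10⁷)/((1.602×10⁻¹⁹)(0.714)) ≈ 0.216 m.

r ≈ 0.216 m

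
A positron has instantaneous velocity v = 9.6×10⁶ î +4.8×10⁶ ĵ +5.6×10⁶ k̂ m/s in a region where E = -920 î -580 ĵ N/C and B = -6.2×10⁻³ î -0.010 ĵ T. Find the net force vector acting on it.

F ≈ (8.82×10⁻¹⁵, -5.66×10⁻¹⁵, -1.06×10⁻¹⁴) N

v×B = (5.60×10⁴, -3.47×10⁴, -6.62×10⁴) N/C.
E + v×B = (5.51×10⁴, -3.53×10⁴, -6.62×10⁴) N/C.
F = q(E + v×B) = (1.602×10⁻¹⁹ C)·(5.51×10⁴, -3.53×10⁴, -6.62×10⁴) = (8.82×10⁻¹⁵, -5.66×10⁻¹⁵, -1.06×10⁻¹⁴) N.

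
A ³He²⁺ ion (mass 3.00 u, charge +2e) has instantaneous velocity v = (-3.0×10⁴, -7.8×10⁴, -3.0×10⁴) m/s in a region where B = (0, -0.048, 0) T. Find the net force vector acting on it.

v×B = (-1440, 0, 1440) N/C.
F = q v×B = (3.204×10⁻¹⁹ C)·(-1440, 0, 1440) = (-4.61×10⁻¹⁶, 0, 4.61×10⁻¹⁶) N.

F ≈ (-4.61×10⁻¹⁶, 0, 4.61×10⁻¹⁶) N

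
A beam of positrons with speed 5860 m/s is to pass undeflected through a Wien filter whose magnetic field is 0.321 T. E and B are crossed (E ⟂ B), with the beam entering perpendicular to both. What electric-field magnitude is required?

For straight-line motion qE = qvB, so E = vB.
E = 5860 × 0.321 = 1880 V/m.

E = 1880 V/m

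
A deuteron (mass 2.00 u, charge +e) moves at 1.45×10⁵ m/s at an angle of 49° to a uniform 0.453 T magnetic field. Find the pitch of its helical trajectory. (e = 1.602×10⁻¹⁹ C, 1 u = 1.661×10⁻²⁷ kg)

v∥ = v cosθ = 1.45×10⁵·cos49° ≈ 9.513×10⁴ m/s.
T = 2πm/(|q|B) = 2π(3.322×10⁻²⁷)/((1.602×10⁻¹⁹)(0.453)) ≈ 2.876×10⁻⁷ s.
pitch = v∥ T = (9.513×10⁴)(2.876×10⁻⁷) ≈ 0.0274 m.

p ≈ 0.0274 m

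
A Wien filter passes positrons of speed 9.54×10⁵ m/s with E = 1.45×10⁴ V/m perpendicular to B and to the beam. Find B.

B = 0.0152 T

Balance of forces in the selector: qE = qvB ⇒ B = E/v.
B = 1.45×10⁴/9.54×10⁵ = 0.0152 T.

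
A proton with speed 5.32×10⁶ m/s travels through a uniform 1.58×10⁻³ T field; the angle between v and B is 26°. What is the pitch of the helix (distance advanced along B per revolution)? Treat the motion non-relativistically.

v∥ = v cosθ = 5.32×10⁶·cos26° ≈ 4.782×10⁶ m/s.
T = 2πm/(|q|B) = 2π(1.673×10⁻²⁷)/((1.602×10⁻¹⁹)(1.58×10⁻³)) ≈ 4.153×10⁻⁵ s.
pitch = v∥ T = (4.782×10⁶)(4.153×10⁻⁵) ≈ 199 m.

p ≈ 199 m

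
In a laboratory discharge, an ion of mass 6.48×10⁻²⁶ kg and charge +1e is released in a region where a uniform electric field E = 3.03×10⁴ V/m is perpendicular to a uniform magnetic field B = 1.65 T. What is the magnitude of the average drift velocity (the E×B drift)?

In crossed fields the guiding centre drifts at v_d = |E×B|/B² = E/B, independent of charge and mass.
v_d = 3.03×10⁴/1.65 = 1.84×10⁴ m/s.

v_d ≈ 1.84×10⁴ m/s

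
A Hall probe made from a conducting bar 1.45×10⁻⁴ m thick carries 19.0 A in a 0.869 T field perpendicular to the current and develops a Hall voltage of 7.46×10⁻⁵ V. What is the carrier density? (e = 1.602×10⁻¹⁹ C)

n ≈ 9.53×10²⁷ m⁻³

From V_H = IB/(n e t), n = IB/(V_H e t).
n = (19.0)(0.869)/((7.46×10⁻⁵)(1.602×10⁻¹⁹)(1.45×10⁻⁴)) ≈ 9.53×10²⁷ m⁻³.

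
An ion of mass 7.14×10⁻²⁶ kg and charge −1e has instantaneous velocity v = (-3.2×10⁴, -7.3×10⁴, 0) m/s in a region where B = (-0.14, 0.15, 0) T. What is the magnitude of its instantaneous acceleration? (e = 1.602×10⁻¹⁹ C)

|a| ≈ 3.37×10¹⁰ m/s²

v×B = (0, 0, -1.50×10⁴) N/C.
F = q v×B = (−1.602×10⁻¹⁹ C)·(0, 0, -1.50×10⁴) = (0, 0, 2.41×10⁻¹⁵) N.
|a| = |F|/m = 2.406×10⁻¹⁵/7.14×10⁻²⁶ ≈ 3.37×10¹⁰ m/s².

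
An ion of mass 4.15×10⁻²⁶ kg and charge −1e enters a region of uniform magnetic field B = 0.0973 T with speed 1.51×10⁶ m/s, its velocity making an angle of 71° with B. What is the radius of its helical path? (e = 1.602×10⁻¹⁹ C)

v⊥ = v sinθ = 1.51×10⁶·sin71° ≈ 1.428×10⁶ m/s.
r = m v⊥/(|q|B) = (4.15×10⁻²⁶)(1.428×10⁶)/((1.602×10⁻¹⁹)(0.0973)) ≈ 3.80 m.

r ≈ 3.80 m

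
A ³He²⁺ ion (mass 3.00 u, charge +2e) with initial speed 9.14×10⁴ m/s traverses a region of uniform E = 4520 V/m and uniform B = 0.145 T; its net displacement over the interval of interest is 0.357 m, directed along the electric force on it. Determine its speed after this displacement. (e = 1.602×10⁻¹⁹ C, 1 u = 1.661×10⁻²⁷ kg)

v_f ≈ 4.65×10⁵ m/s

B does no work; ΔKE = |q|E d.
½mv_f² = ½mv₀² + |q|Ed = ½(4.983×10⁻²⁷)(9.14×10⁴)² + (3.204×10⁻¹⁹)(4520)(0.357) ≈ 2.081×10⁻¹⁷ J + 5.170×10⁻¹⁶ J ≈ 5.378×10⁻¹⁶ J.
v_f = √(2·5.378×10⁻¹⁶/4.983×10⁻²⁷) ≈ 4.65×10⁵ m/s.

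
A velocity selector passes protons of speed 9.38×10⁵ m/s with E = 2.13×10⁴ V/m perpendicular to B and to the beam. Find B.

Balance of forces in the selector: qE = qvB ⇒ B = E/v.
B = 2.13×10⁴/9.38×10⁵ = 0.0227 T.

B = 0.0227 T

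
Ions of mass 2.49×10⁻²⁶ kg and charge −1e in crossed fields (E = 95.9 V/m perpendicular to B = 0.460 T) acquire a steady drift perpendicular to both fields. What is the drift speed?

The E×B drift speed is v_d = E/B.
v_d = 95.9/0.460 = 208 m/s.

v_d ≈ 208 m/s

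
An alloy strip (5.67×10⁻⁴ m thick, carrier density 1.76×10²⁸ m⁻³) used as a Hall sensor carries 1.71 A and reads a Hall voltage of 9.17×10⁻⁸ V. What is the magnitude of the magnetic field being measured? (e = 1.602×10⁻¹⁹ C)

From V_H = IB/(n e t), B = V_H n e t / I.
B = (9.17×10⁻⁸)(1.76×10²⁸)(1.602×10⁻¹⁹)(5.67×10⁻⁴)/1.71 ≈ 0.0857 T.

B ≈ 0.0857 T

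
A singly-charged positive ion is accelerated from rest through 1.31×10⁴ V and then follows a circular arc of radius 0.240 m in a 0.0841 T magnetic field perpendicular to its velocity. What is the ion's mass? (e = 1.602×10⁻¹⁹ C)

m ≈ 2.49×10⁻²⁷ kg

Combine |q|V = ½mv² and r = mv/(|q|B): eliminate v to get m = qB²r²/(2V).
m = (1.602×10⁻¹⁹)(0.0841)²(0.240)²/(2·1.31×10⁴) ≈ 2.49×10⁻²⁷ kg.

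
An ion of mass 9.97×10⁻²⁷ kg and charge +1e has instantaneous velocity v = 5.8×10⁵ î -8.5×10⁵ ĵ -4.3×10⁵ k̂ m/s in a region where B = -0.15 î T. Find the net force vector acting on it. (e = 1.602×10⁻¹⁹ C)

v×B = (0, 6.45×10⁴, -1.28×10⁵) N/C.
F = q v×B = (1.602×10⁻¹⁹ C)·(0, 6.45×10⁴, -1.28×10⁵) = (0, 1.03×10⁻¹⁴, -2.04×10⁻¹⁴) N.

F ≈ (0, 1.03×10⁻¹⁴, -2.04×10⁻¹⁴) N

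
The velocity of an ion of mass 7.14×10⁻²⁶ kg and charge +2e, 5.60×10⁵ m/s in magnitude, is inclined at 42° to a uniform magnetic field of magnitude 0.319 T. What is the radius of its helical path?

r ≈ 0.262 m

v⊥ = v sinθ = 5.60×10⁵·sin42° ≈ 3.747×10⁵ m/s.
r = m v⊥/(|q|B) = (7.14×10⁻²⁶)(3.747×10⁵)/((3.204×10⁻¹⁹)(0.319)) ≈ 0.262 m.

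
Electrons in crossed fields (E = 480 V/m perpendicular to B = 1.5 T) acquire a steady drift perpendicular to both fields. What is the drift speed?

The steady drift has the magnetic force balancing the electric force, so v_d = E/B.
v_d = 480/1.5 = 320 m/s.

v_d ≈ 320 m/s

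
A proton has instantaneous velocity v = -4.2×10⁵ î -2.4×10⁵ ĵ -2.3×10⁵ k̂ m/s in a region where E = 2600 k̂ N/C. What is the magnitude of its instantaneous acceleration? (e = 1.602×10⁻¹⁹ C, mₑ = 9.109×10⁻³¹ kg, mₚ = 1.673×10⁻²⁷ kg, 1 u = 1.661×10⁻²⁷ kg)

Only an electric field acts, so F = qE = (1.602×10⁻¹⁹ C)·(0, 0, 2600) = (0, 0, 4.17×10⁻¹⁶) N.
|a| = |F|/m = 4.165×10⁻¹⁶/1.673×10⁻²⁷ ≈ 2.49×10¹¹ m/s².

|a| ≈ 2.49×10¹¹ m/s²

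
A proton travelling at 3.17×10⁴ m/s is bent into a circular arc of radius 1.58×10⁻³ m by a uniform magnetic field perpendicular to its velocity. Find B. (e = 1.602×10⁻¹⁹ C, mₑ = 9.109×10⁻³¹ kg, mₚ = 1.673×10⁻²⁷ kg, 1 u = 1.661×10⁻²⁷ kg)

B ≈ 0.210 T

From |q|vB = mv²/r, B = mv/(|q|r).
B = (1.673×10⁻²⁷)(3.17×10⁴)/((1.602×10⁻¹⁹)(1.58×10⁻³)) ≈ 0.210 T.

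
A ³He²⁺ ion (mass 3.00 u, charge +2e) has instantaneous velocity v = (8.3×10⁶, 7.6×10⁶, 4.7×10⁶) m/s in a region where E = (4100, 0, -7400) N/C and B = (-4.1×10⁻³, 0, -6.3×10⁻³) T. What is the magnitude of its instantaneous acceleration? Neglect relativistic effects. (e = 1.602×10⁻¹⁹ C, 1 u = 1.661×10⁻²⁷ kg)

v×B = (-4.79×10⁴, 3.30×10⁴, 3.12×10⁴) N/C.
E + v×B = (-4.38×10⁴, 3.30×10⁴, 2.38×10⁴) N/C.
F = q(E + v×B) = (3.204×10⁻¹⁹ C)·(-4.38×10⁴, 3.30×10⁴, 2.38×10⁴) = (-1.40×10⁻¹⁴, 1.06×10⁻¹⁴, 7.61×10⁻¹⁵) N.
|a| = |F|/m = 1.915×10⁻¹⁴/4.983×10⁻²⁷ ≈ 3.84×10¹² m/s².

|a| ≈ 3.84×10¹² m/s²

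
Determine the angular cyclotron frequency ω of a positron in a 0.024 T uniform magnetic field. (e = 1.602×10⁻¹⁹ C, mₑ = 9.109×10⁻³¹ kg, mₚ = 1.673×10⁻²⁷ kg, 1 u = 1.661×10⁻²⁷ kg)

ω ≈ 4.2×10⁹ rad/s

ω = |q|B/m.
ω = (1.602×10⁻¹⁹)(0.024)/9.109×10⁻³¹ ≈ 4.2×10⁹ rad/s.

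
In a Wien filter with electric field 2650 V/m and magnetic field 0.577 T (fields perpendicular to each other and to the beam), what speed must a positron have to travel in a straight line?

Straight-line motion ⇒ electric and magnetic forces cancel, so E = vB.
v = E/B = 2650/0.577 = 4590 m/s.

v = 4590 m/s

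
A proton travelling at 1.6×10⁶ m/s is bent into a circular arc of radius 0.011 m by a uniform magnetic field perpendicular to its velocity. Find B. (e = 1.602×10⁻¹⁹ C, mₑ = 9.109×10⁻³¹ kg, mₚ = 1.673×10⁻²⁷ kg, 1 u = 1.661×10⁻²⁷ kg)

From |q|vB = mv²/r, B = mv/(|q|r).
B = (1.673×10⁻²⁷)(1.6×10⁶)/((1.602×10⁻¹⁹)(0.011)) ≈ 1.5 T.

B ≈ 1.5 T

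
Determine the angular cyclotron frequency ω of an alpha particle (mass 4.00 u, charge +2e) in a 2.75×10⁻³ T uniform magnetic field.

ω ≈ 1.33×10⁵ rad/s

ω = |q|B/m.
ω = (3.204×10⁻¹⁹)(2.75×10⁻³)/6.644×10⁻²⁷ ≈ 1.33×10⁵ rad/s.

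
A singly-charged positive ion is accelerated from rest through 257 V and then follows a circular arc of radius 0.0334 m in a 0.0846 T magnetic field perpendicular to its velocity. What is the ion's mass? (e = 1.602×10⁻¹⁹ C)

Combine |q|V = ½mv² and r = mv/(|q|B): eliminate v to get m = qB²r²/(2V).
m = (1.602×10⁻¹⁹)(0.0846)²(0.0334)²/(2·257) ≈ 2.49×10⁻²⁷ kg.

m ≈ 2.49×10⁻²⁷ kg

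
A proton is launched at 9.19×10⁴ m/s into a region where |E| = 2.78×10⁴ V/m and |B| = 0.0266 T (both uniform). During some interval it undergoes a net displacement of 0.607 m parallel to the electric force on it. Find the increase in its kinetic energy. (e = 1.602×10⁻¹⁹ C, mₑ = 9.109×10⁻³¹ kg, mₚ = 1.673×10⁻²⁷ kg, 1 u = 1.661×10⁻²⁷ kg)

The magnetic force is always ⟂ v and does no work; only the electric force changes KE.
ΔKE = F_E · d = |q|E d = (1.602×10⁻¹⁹)(2.78×10⁴)(0.607) ≈ 2.70×10⁻¹⁵ J.

ΔKE ≈ 2.70×10⁻¹⁵ J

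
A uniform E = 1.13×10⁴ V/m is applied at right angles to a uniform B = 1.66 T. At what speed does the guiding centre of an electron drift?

In crossed fields the guiding centre drifts at v_d = |E×B|/B² = E/B, independent of charge and mass.
v_d = 1.13×10⁴/1.66 = 6810 m/s.

v_d ≈ 6810 m/s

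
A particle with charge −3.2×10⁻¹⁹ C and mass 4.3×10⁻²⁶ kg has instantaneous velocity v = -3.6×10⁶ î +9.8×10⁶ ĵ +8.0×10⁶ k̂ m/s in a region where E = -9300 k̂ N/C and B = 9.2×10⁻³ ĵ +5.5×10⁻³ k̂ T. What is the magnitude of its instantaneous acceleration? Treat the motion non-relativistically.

|a| ≈ 3.78×10¹¹ m/s²

v×B = (-1.97×10⁴, 1.98×10⁴, -3.31×10⁴) N/C.
E + v×B = (-1.97×10⁴, 1.98×10⁴, -4.24×10⁴) N/C.
F = q(E + v×B) = (−3.2×10⁻¹⁹ C)·(-1.97×10⁴, 1.98×10⁴, -4.24×10⁴) = (6.30×10⁻¹⁵, -6.34×10⁻¹⁵, 1.36×10⁻¹⁴) N.
|a| = |F|/m = 1.625×10⁻¹⁴/4.3×10⁻²⁶ ≈ 3.78×10¹¹ m/s².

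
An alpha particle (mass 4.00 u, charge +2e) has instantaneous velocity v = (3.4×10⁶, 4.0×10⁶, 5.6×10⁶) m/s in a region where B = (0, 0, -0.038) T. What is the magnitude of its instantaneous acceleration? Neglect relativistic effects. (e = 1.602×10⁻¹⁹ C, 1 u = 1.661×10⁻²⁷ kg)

v×B = (-1.52×10⁵, 1.29×10⁵, 0) N/C.
F = q v×B = (3.204×10⁻¹⁹ C)·(-1.52×10⁵, 1.29×10⁵, 0) = (-4.87×10⁻¹⁴, 4.14×10⁻¹⁴, 0) N.
|a| = |F|/m = 6.392×10⁻¹⁴/6.644×10⁻²⁷ ≈ 9.62×10¹² m/s².

|a| ≈ 9.62×10¹² m/s²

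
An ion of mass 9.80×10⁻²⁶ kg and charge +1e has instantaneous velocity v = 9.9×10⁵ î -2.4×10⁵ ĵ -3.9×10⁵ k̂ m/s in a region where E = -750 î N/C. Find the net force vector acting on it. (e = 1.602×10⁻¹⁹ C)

F ≈ (-1.20×10⁻¹⁶, 0, 0) N

Only an electric field acts, so F = qE = (1.602×10⁻¹⁹ C)·(-750, 0, 0) = (-1.20×10⁻¹⁶, 0, 0) N.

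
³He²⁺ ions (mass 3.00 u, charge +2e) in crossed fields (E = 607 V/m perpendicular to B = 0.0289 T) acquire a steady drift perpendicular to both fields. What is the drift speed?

The E×B drift speed is v_d = E/B.
v_d = 607/0.0289 = 2.10×10⁴ m/s.

v_d ≈ 2.10×10⁴ m/s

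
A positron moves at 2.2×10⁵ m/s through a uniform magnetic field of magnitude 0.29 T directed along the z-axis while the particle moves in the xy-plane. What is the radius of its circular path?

r ≈ 4.3×10⁻⁶ m

The magnetic force provides the centripetal force: |q|vB = mv²/r.
r = mv/(|q|B) = (9.109×10⁻³¹)(2.2×10⁵)/((1.602×10⁻¹⁹)(0.29)) ≈ 4.3×10⁻⁶ m.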